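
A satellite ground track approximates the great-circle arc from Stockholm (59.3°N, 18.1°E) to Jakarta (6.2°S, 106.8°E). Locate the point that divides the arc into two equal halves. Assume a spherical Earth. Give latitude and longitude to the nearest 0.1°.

Write both endpoints as unit vectors p₁, p₂ with components (cos φ cos λ, cos φ sin λ, sin φ).
The central angle between the endpoints is δ = arccos(p₁·p₂) ≈ 1.652 rad (94.7°).
Interpolate at f = 1/2 with slerp weights a = sin((1−f)δ)/sin δ ≈ 0.738, b = sin(fδ)/sin δ ≈ 0.738.
p = a·p₁ + b·p₂ ≈ (0.146, 0.819, 0.555); φ = arcsin(p_z) ≈ 33.69°, λ = atan2(p_y, p_x) ≈ 79.89°.

≈ (33.7°N, 79.9°E)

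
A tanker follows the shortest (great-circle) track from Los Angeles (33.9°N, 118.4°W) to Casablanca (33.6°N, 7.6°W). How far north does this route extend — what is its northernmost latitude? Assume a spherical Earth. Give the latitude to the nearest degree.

≈ 50°N

The great circle lies in the plane with unit normal n̂ = (p₁ × p₂)/|p₁ × p₂|.
Here n̂_z ≈ +0.648; the vertex latitude is φ_max = arccos|n̂_z| ≈ 49.6°.
Check via Clairaut: cos φ_max = |cos φ₁| · sin C = cos(33.9°)·sin(51.3°) ≈ 0.648, again giving ≈ 49.6°.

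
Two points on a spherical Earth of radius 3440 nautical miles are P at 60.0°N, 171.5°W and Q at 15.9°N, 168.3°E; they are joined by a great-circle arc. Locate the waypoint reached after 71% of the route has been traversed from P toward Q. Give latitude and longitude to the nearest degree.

≈ 29°N, 172°E

Convert each endpoint to a unit vector on the sphere (x = cos φ cos λ, y = cos φ sin λ, z = sin φ).
The central angle between the endpoints is δ = arccos(p₁·p₂) ≈ 0.811 rad (46.5°).
Interpolate at f = 0.71 with slerp weights a = sin((1−f)δ)/sin δ ≈ 0.321, b = sin(fδ)/sin δ ≈ 0.751.
p = a·p₁ + b·p₂ ≈ (-0.866, 0.123, 0.484); φ = arcsin(p_z) ≈ 28.96°, λ = atan2(p_y, p_x) ≈ 171.94°.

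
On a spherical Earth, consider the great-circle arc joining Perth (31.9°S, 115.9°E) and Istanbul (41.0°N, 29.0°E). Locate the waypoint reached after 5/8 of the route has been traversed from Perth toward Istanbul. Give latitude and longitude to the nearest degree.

≈ 16°N, 66°E

Write both endpoints as unit vectors p₁, p₂ with components (cos φ cos λ, cos φ sin λ, sin φ).
The central angle between the endpoints is δ = arccos(p₁·p₂) ≈ 1.888 rad (108.2°).
Interpolate at f = 5/8 with slerp weights a = sin((1−f)δ)/sin δ ≈ 0.685, b = sin(fδ)/sin δ ≈ 0.973.
p = a·p₁ + b·p₂ ≈ (0.389, 0.879, 0.277); φ = arcsin(p_z) ≈ 16.07°, λ = atan2(p_y, p_x) ≈ 66.15°.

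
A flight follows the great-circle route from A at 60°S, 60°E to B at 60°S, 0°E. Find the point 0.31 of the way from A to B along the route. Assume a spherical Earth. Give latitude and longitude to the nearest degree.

≈ 63°S, 42°E

Write both endpoints as unit vectors p₁, p₂ with components (cos φ cos λ, cos φ sin λ, sin φ).
The central angle between the endpoints is δ = arccos(p₁·p₂) ≈ 0.505 rad (29.0°).
Interpolate at f = 0.31 with slerp weights a = sin((1−f)δ)/sin δ ≈ 0.706, b = sin(fδ)/sin δ ≈ 0.322.
p = a·p₁ + b·p₂ ≈ (0.338, 0.306, -0.890); φ = arcsin(p_z) ≈ -62.91°, λ = atan2(p_y, p_x) ≈ 42.15°.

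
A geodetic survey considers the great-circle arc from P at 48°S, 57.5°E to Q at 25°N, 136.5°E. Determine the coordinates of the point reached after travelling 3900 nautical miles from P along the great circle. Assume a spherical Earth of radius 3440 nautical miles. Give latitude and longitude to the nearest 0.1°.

Write both endpoints as unit vectors p₁, p₂ with components (cos φ cos λ, cos φ sin λ, sin φ).
The central angle between the endpoints is δ = arccos(p₁·p₂) ≈ 1.770 rad (101.4°). The total great-circle distance is δ·R ≈ 1.770 × 3440 ≈ 6090 nmi, so the target fraction is f = 3900/6090 ≈ 0.640.
Interpolate at f ≈ 0.640 with slerp weights a = sin((1−f)δ)/sin δ ≈ 0.607, b = sin(fδ)/sin δ ≈ 0.924.
p = a·p₁ + b·p₂ ≈ (-0.390, 0.919, -0.060); φ = arcsin(p_z) ≈ -3.45°, λ = atan2(p_y, p_x) ≈ 112.97°.

≈ 3.4°S, 113.0°E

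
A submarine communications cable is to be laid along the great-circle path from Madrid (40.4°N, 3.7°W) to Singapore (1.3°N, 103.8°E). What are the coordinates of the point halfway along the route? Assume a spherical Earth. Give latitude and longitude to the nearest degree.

Write both endpoints as unit vectors p₁, p₂ with components (cos φ cos λ, cos φ sin λ, sin φ).
The central angle between the endpoints is δ = arccos(p₁·p₂) ≈ 1.787 rad (102.4°).
Interpolate at f = 1/2 with slerp weights a = sin((1−f)δ)/sin δ ≈ 0.798, b = sin(fδ)/sin δ ≈ 0.798.
p = a·p₁ + b·p₂ ≈ (0.416, 0.735, 0.535); φ = arcsin(p_z) ≈ 32.35°, λ = atan2(p_y, p_x) ≈ 60.50°.

≈ 32°N, 61°E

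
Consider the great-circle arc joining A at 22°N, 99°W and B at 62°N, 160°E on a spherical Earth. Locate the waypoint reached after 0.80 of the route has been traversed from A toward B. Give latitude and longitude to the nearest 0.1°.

Write both endpoints as unit vectors p₁, p₂ with components (cos φ cos λ, cos φ sin λ, sin φ).
The central angle between the endpoints is δ = arccos(p₁·p₂) ≈ 1.320 rad (75.7°).
Interpolate at f = 0.80 with slerp weights a = sin((1−f)δ)/sin δ ≈ 0.269, b = sin(fδ)/sin δ ≈ 0.899.
p = a·p₁ + b·p₂ ≈ (-0.436, -0.102, 0.894); φ = arcsin(p_z) ≈ 63.42°, λ = atan2(p_y, p_x) ≈ -166.76°.

≈ 63.4°N, 166.8°W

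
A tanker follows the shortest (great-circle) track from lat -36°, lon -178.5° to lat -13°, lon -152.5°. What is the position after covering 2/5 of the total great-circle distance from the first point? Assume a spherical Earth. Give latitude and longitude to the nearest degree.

Write both endpoints as unit vectors p₁, p₂ with components (cos φ cos λ, cos φ sin λ, sin φ).
The central angle between the endpoints is δ = arccos(p₁·p₂) ≈ 0.572 rad (32.8°).
Interpolate at f = 2/5 with slerp weights a = sin((1−f)δ)/sin δ ≈ 0.622, b = sin(fδ)/sin δ ≈ 0.419.
p = a·p₁ + b·p₂ ≈ (-0.865, -0.202, -0.460); φ = arcsin(p_z) ≈ -27.36°, λ = atan2(p_y, p_x) ≈ -166.87°.

≈ lat -27°, lon -167°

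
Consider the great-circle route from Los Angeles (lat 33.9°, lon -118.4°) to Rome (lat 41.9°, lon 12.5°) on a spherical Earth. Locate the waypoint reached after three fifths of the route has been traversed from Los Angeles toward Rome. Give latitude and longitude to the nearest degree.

≈ lat 62°, lon -40°

Convert each endpoint to a unit vector on the sphere (x = cos φ cos λ, y = cos φ sin λ, z = sin φ).
The central angle between the endpoints is δ = arccos(p₁·p₂) ≈ 1.603 rad (91.8°).
Interpolate at f = 3/5 with slerp weights a = sin((1−f)δ)/sin δ ≈ 0.598, b = sin(fδ)/sin δ ≈ 0.821.
p = a·p₁ + b·p₂ ≈ (0.360, -0.305, 0.882); φ = arcsin(p_z) ≈ 61.86°, λ = atan2(p_y, p_x) ≈ -40.24°.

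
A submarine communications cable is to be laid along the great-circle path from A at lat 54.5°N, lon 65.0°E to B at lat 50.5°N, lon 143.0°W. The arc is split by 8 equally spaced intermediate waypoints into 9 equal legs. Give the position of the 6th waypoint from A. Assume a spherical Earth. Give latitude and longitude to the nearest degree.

Convert each endpoint to a unit vector on the sphere (x = cos φ cos λ, y = cos φ sin λ, z = sin φ).
The central angle between the endpoints is δ = arccos(p₁·p₂) ≈ 1.264 rad (72.4°).
Interpolate at f = 6/9 with slerp weights a = sin((1−f)δ)/sin δ ≈ 0.429, b = sin(fδ)/sin δ ≈ 0.783.
p = a·p₁ + b·p₂ ≈ (-0.292, -0.074, 0.953); φ = arcsin(p_z) ≈ 72.44°, λ = atan2(p_y, p_x) ≈ -165.81°.

≈ lat 72°N, lon 166°W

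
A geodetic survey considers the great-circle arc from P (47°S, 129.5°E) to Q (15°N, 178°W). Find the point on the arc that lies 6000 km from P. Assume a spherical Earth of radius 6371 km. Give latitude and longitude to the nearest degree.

Convert each endpoint to a unit vector on the sphere (x = cos φ cos λ, y = cos φ sin λ, z = sin φ).
The central angle between the endpoints is δ = arccos(p₁·p₂) ≈ 1.357 rad (77.8°). The total great-circle distance is δ·R ≈ 1.357 × 6371 ≈ 8648 km, so the target fraction is f = 6000/8648 ≈ 0.694.
Interpolate at f ≈ 0.694 with slerp weights a = sin((1−f)δ)/sin δ ≈ 0.413, b = sin(fδ)/sin δ ≈ 0.827.
p = a·p₁ + b·p₂ ≈ (-0.978, 0.190, -0.088); φ = arcsin(p_z) ≈ -5.05°, λ = atan2(p_y, p_x) ≈ 169.03°.

≈ (5°S, 169°E)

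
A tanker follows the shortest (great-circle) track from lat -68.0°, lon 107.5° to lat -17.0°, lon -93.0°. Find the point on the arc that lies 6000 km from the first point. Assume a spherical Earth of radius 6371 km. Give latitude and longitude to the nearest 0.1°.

Write both endpoints as unit vectors p₁, p₂ with components (cos φ cos λ, cos φ sin λ, sin φ).
The central angle between the endpoints is δ = arccos(p₁·p₂) ≈ 1.635 rad (93.7°). The total great-circle distance is δ·R ≈ 1.635 × 6371 ≈ 10419 km, so the target fraction is f = 6000/10419 ≈ 0.576.
Interpolate at f ≈ 0.576 with slerp weights a = sin((1−f)δ)/sin δ ≈ 0.641, b = sin(fδ)/sin δ ≈ 0.810.
p = a·p₁ + b·p₂ ≈ (-0.113, -0.545, -0.831); φ = arcsin(p_z) ≈ -56.19°, λ = atan2(p_y, p_x) ≈ -101.69°.

≈ lat -56.2°, lon -101.7°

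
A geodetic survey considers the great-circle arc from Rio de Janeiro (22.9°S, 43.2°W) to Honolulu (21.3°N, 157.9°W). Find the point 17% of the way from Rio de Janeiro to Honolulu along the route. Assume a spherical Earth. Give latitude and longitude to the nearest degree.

The haversine formula gives a central angle δ ≈ 2.094 rad (120.0°) between the endpoints.
Interpolate at f = 0.17 with slerp weights a = sin((1−f)δ)/sin δ ≈ 1.139, b = sin(fδ)/sin δ ≈ 0.402.
p = a·p₁ + b·p₂ ≈ (0.417, -0.859, -0.297); φ = arcsin(p_z) ≈ -17.27°, λ = atan2(p_y, p_x) ≈ -64.10°.

≈ 17°S, 64°W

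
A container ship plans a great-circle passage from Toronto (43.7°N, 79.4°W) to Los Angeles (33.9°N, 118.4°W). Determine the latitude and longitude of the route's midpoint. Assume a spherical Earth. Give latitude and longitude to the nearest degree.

Write both endpoints as unit vectors p₁, p₂ with components (cos φ cos λ, cos φ sin λ, sin φ).
The central angle between the endpoints is δ = arccos(p₁·p₂) ≈ 0.552 rad (31.6°).
Interpolate at f = 1/2 with slerp weights a = sin((1−f)δ)/sin δ ≈ 0.520, b = sin(fδ)/sin δ ≈ 0.520.
p = a·p₁ + b·p₂ ≈ (-0.136, -0.749, 0.649); φ = arcsin(p_z) ≈ 40.45°, λ = atan2(p_y, p_x) ≈ -100.30°.

≈ 40°N, 100°W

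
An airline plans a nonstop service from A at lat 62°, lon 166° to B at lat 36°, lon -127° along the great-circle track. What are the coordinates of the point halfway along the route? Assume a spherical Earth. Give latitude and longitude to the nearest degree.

≈ lat 54°, lon -151°

The haversine formula gives a central angle δ ≈ 0.840 rad (48.1°) between the endpoints.
Interpolate at f = 1/2 with slerp weights a = sin((1−f)δ)/sin δ ≈ 0.548, b = sin(fδ)/sin δ ≈ 0.548.
p = a·p₁ + b·p₂ ≈ (-0.516, -0.292, 0.805); φ = arcsin(p_z) ≈ 53.65°, λ = atan2(p_y, p_x) ≈ -150.53°.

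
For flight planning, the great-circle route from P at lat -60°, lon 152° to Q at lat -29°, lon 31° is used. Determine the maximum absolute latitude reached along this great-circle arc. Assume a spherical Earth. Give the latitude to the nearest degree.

The great circle lies in the plane with unit normal n̂ = (p₁ × p₂)/|p₁ × p₂|.
Here n̂_z ≈ -0.382; the vertex latitude is φ_max = arccos|n̂_z| ≈ 67.5°.

≈ -68°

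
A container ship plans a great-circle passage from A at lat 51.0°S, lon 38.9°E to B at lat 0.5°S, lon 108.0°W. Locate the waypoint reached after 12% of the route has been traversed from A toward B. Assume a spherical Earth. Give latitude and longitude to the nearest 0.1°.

≈ lat 60.9°S, lon 19.6°E

The haversine formula gives a central angle δ ≈ 2.118 rad (121.4°) between the endpoints.
Interpolate at f = 0.12 with slerp weights a = sin((1−f)δ)/sin δ ≈ 1.121, b = sin(fδ)/sin δ ≈ 0.294.
p = a·p₁ + b·p₂ ≈ (0.458, 0.163, -0.874); φ = arcsin(p_z) ≈ -60.91°, λ = atan2(p_y, p_x) ≈ 19.59°.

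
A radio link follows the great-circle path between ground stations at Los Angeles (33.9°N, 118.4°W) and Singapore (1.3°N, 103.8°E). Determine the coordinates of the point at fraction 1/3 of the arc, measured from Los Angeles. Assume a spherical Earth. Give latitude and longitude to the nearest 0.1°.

From cos δ = sin φ₁ sin φ₂ + cos φ₁ cos φ₂ cos Δλ, the central angle is δ ≈ 2.217 rad (127.0°).
Interpolate at f = 1/3 with slerp weights a = sin((1−f)δ)/sin δ ≈ 1.247, b = sin(fδ)/sin δ ≈ 0.844.
p = a·p₁ + b·p₂ ≈ (-0.693, -0.092, 0.715); φ = arcsin(p_z) ≈ 45.62°, λ = atan2(p_y, p_x) ≈ -172.48°.

≈ 45.6°N, 172.5°W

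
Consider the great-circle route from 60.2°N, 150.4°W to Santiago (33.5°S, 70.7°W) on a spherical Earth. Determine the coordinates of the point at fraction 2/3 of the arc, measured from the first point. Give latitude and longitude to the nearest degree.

≈ 0°N, 90°W

From cos δ = sin φ₁ sin φ₂ + cos φ₁ cos φ₂ cos Δλ, the central angle is δ ≈ 1.988 rad (113.9°).
Interpolate at f = 2/3 with slerp weights a = sin((1−f)δ)/sin δ ≈ 0.673, b = sin(fδ)/sin δ ≈ 1.061.
p = a·p₁ + b·p₂ ≈ (0.002, -1.000, -0.002); φ = arcsin(p_z) ≈ -0.10°, λ = atan2(p_y, p_x) ≈ -89.90°.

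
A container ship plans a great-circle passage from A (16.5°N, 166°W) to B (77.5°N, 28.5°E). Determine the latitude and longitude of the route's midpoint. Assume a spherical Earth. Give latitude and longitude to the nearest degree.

Convert each endpoint to a unit vector on the sphere (x = cos φ cos λ, y = cos φ sin λ, z = sin φ).
The central angle between the endpoints is δ = arccos(p₁·p₂) ≈ 1.494 rad (85.6°).
Interpolate at f = 1/2 with slerp weights a = sin((1−f)δ)/sin δ ≈ 0.682, b = sin(fδ)/sin δ ≈ 0.682.
p = a·p₁ + b·p₂ ≈ (-0.504, -0.088, 0.859); φ = arcsin(p_z) ≈ 59.20°, λ = atan2(p_y, p_x) ≈ -170.14°.

≈ (59°N, 170°W)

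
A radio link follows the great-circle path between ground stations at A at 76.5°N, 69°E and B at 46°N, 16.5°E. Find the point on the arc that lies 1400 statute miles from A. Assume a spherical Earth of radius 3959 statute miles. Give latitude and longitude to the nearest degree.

≈ 62°N, 27°E

Write both endpoints as unit vectors p₁, p₂ with components (cos φ cos λ, cos φ sin λ, sin φ).
The central angle between the endpoints is δ = arccos(p₁·p₂) ≈ 0.647 rad (37.0°). The total great-circle distance is δ·R ≈ 0.647 × 3959 ≈ 2560 mi, so the target fraction is f = 1400/2560 ≈ 0.547.
Interpolate at f ≈ 0.547 with slerp weights a = sin((1−f)δ)/sin δ ≈ 0.479, b = sin(fδ)/sin δ ≈ 0.575.
p = a·p₁ + b·p₂ ≈ (0.423, 0.218, 0.880); φ = arcsin(p_z) ≈ 61.59°, λ = atan2(p_y, p_x) ≈ 27.25°.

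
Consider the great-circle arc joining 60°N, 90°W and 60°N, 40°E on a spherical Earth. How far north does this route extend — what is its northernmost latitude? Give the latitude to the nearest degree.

The great circle lies in the plane with unit normal n̂ = (p₁ × p₂)/|p₁ × p₂|.
Here n̂_z ≈ +0.237; the vertex latitude is φ_max = arccos|n̂_z| ≈ 76.3°.
Check via Clairaut: cos φ_max = |cos φ₁| · sin C = cos(60.0°)·sin(28.3°) ≈ 0.237, again giving ≈ 76.3°.

≈ 76°N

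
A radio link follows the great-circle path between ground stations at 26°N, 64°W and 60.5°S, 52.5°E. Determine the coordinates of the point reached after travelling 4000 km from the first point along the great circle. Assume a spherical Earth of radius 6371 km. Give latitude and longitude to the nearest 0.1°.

Convert each endpoint to a unit vector on the sphere (x = cos φ cos λ, y = cos φ sin λ, z = sin φ).
The central angle between the endpoints is δ = arccos(p₁·p₂) ≈ 2.188 rad (125.4°). The total great-circle distance is δ·R ≈ 2.188 × 6371 ≈ 13942 km, so the target fraction is f = 4000/13942 ≈ 0.287.
Interpolate at f ≈ 0.287 with slerp weights a = sin((1−f)δ)/sin δ ≈ 1.226, b = sin(fδ)/sin δ ≈ 0.720.
p = a·p₁ + b·p₂ ≈ (0.699, -0.709, -0.089); φ = arcsin(p_z) ≈ -5.13°, λ = atan2(p_y, p_x) ≈ -45.41°.

≈ 5.1°S, 45.4°W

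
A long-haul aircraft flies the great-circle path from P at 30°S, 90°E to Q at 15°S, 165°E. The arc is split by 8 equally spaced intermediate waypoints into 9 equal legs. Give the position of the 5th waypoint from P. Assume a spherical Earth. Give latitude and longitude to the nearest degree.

From cos δ = sin φ₁ sin φ₂ + cos φ₁ cos φ₂ cos Δλ, the central angle is δ ≈ 1.218 rad (69.8°).
Interpolate at f = 5/9 with slerp weights a = sin((1−f)δ)/sin δ ≈ 0.549, b = sin(fδ)/sin δ ≈ 0.667.
p = a·p₁ + b·p₂ ≈ (-0.623, 0.642, -0.447); φ = arcsin(p_z) ≈ -26.56°, λ = atan2(p_y, p_x) ≈ 134.11°.

≈ 27°S, 134°E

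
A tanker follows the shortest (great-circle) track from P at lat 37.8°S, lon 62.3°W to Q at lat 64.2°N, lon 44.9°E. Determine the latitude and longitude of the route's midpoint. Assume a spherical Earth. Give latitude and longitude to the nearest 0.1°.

≈ lat 20.2°N, lon 30.1°W

Convert each endpoint to a unit vector on the sphere (x = cos φ cos λ, y = cos φ sin λ, z = sin φ).
The central angle between the endpoints is δ = arccos(p₁·p₂) ≈ 2.283 rad (130.8°).
Interpolate at f = 1/2 with slerp weights a = sin((1−f)δ)/sin δ ≈ 1.201, b = sin(fδ)/sin δ ≈ 1.201.
p = a·p₁ + b·p₂ ≈ (0.812, -0.471, 0.345); φ = arcsin(p_z) ≈ 20.20°, λ = atan2(p_y, p_x) ≈ -30.15°.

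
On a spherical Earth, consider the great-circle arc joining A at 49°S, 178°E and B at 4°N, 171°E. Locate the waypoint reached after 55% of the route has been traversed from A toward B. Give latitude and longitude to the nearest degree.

≈ 20°S, 173°E

Convert each endpoint to a unit vector on the sphere (x = cos φ cos λ, y = cos φ sin λ, z = sin φ).
The central angle between the endpoints is δ = arccos(p₁·p₂) ≈ 0.931 rad (53.3°).
Interpolate at f = 0.55 with slerp weights a = sin((1−f)δ)/sin δ ≈ 0.507, b = sin(fδ)/sin δ ≈ 0.611.
p = a·p₁ + b·p₂ ≈ (-0.934, 0.107, -0.340); φ = arcsin(p_z) ≈ -19.88°, λ = atan2(p_y, p_x) ≈ 173.47°.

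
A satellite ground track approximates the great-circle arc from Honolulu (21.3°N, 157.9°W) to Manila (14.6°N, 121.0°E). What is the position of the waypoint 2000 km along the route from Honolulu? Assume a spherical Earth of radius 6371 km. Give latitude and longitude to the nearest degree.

≈ 24°N, 177°W

Convert each endpoint to a unit vector on the sphere (x = cos φ cos λ, y = cos φ sin λ, z = sin φ).
The central angle between the endpoints is δ = arccos(p₁·p₂) ≈ 1.338 rad (76.6°). The total great-circle distance is δ·R ≈ 1.338 × 6371 ≈ 8522 km, so the target fraction is f = 2000/8522 ≈ 0.235.
Interpolate at f ≈ 0.235 with slerp weights a = sin((1−f)δ)/sin δ ≈ 0.878, b = sin(fδ)/sin δ ≈ 0.317.
p = a·p₁ + b·p₂ ≈ (-0.916, -0.044, 0.399); φ = arcsin(p_z) ≈ 23.51°, λ = atan2(p_y, p_x) ≈ -177.22°.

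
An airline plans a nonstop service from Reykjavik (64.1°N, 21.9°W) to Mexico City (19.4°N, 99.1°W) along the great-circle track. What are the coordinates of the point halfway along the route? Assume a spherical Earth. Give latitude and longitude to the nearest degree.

≈ 48°N, 77°W

From cos δ = sin φ₁ sin φ₂ + cos φ₁ cos φ₂ cos Δλ, the central angle is δ ≈ 1.170 rad (67.0°).
Interpolate at f = 1/2 with slerp weights a = sin((1−f)δ)/sin δ ≈ 0.600, b = sin(fδ)/sin δ ≈ 0.600.
p = a·p₁ + b·p₂ ≈ (0.154, -0.656, 0.739); φ = arcsin(p_z) ≈ 47.62°, λ = atan2(p_y, p_x) ≈ -76.83°.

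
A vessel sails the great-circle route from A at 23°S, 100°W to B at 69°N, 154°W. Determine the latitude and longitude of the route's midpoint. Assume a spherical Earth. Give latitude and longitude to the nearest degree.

≈ 25°N, 114°W

The haversine formula gives a central angle δ ≈ 1.743 rad (99.8°) between the endpoints.
Interpolate at f = 1/2 with slerp weights a = sin((1−f)δ)/sin δ ≈ 0.777, b = sin(fδ)/sin δ ≈ 0.777.
p = a·p₁ + b·p₂ ≈ (-0.374, -0.826, 0.422); φ = arcsin(p_z) ≈ 24.93°, λ = atan2(p_y, p_x) ≈ -114.38°.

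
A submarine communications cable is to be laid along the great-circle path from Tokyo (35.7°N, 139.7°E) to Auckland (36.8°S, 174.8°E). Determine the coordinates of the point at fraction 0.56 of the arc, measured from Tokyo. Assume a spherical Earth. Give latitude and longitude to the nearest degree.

Convert each endpoint to a unit vector on the sphere (x = cos φ cos λ, y = cos φ sin λ, z = sin φ).
The central angle between the endpoints is δ = arccos(p₁·p₂) ≈ 1.387 rad (79.5°).
Interpolate at f = 0.56 with slerp weights a = sin((1−f)δ)/sin δ ≈ 0.583, b = sin(fδ)/sin δ ≈ 0.713.
p = a·p₁ + b·p₂ ≈ (-0.930, 0.358, -0.087); φ = arcsin(p_z) ≈ -4.99°, λ = atan2(p_y, p_x) ≈ 158.94°.

≈ 5°S, 159°E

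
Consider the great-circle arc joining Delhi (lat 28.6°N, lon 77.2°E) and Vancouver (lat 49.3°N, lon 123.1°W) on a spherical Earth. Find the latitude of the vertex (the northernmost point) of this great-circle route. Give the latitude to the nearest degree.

The great circle lies in the plane with unit normal n̂ = (p₁ × p₂)/|p₁ × p₂|.
Here n̂_z ≈ +0.202; the vertex latitude is φ_max = arccos|n̂_z| ≈ 78.4°.

≈ 78°N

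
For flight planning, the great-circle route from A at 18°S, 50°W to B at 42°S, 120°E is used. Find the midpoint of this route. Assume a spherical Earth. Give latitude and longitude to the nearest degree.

From cos δ = sin φ₁ sin φ₂ + cos φ₁ cos φ₂ cos Δλ, the central angle is δ ≈ 2.082 rad (119.3°).
Interpolate at f = 1/2 with slerp weights a = sin((1−f)δ)/sin δ ≈ 0.989, b = sin(fδ)/sin δ ≈ 0.989.
p = a·p₁ + b·p₂ ≈ (0.237, -0.084, -0.968); φ = arcsin(p_z) ≈ -75.42°, λ = atan2(p_y, p_x) ≈ -19.51°.

≈ 75°S, 20°W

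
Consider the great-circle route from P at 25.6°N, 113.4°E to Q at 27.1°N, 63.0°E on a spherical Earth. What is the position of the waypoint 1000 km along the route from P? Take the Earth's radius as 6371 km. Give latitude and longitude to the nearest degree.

From cos δ = sin φ₁ sin φ₂ + cos φ₁ cos φ₂ cos Δλ, the central angle is δ ≈ 0.783 rad (44.9°). The total great-circle distance is δ·R ≈ 0.783 × 6371 ≈ 4991 km, so the target fraction is f = 1000/4991 ≈ 0.200.
Interpolate at f ≈ 0.200 with slerp weights a = sin((1−f)δ)/sin δ ≈ 0.831, b = sin(fδ)/sin δ ≈ 0.222.
p = a·p₁ + b·p₂ ≈ (-0.208, 0.863, 0.460); φ = arcsin(p_z) ≈ 27.38°, λ = atan2(p_y, p_x) ≈ 103.55°.

≈ 27°N, 104°E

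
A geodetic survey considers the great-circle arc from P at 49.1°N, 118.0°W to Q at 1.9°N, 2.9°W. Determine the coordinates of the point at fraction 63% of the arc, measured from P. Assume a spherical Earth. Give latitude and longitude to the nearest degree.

The haversine formula gives a central angle δ ≈ 1.826 rad (104.6°) between the endpoints.
Interpolate at f = 0.63 with slerp weights a = sin((1−f)δ)/sin δ ≈ 0.646, b = sin(fδ)/sin δ ≈ 0.944.
p = a·p₁ + b·p₂ ≈ (0.743, -0.421, 0.520); φ = arcsin(p_z) ≈ 31.32°, λ = atan2(p_y, p_x) ≈ -29.55°.

≈ 31°N, 30°W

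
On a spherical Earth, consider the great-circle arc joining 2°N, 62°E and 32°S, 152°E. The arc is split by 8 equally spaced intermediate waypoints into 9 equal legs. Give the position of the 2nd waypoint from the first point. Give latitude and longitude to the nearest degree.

From cos δ = sin φ₁ sin φ₂ + cos φ₁ cos φ₂ cos Δλ, the central angle is δ ≈ 1.589 rad (91.1°).
Interpolate at f = 2/9 with slerp weights a = sin((1−f)δ)/sin δ ≈ 0.945, b = sin(fδ)/sin δ ≈ 0.346.
p = a·p₁ + b·p₂ ≈ (0.184, 0.971, -0.150); φ = arcsin(p_z) ≈ -8.65°, λ = atan2(p_y, p_x) ≈ 79.26°.

≈ 9°S, 79°E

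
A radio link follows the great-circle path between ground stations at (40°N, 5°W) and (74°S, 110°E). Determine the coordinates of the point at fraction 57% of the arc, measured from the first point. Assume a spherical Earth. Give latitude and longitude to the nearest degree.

Write both endpoints as unit vectors p₁, p₂ with components (cos φ cos λ, cos φ sin λ, sin φ).
The central angle between the endpoints is δ = arccos(p₁·p₂) ≈ 2.356 rad (135.0°).
Interpolate at f = 0.57 with slerp weights a = sin((1−f)δ)/sin δ ≈ 1.200, b = sin(fδ)/sin δ ≈ 1.378.
p = a·p₁ + b·p₂ ≈ (0.786, 0.277, -0.553); φ = arcsin(p_z) ≈ -33.57°, λ = atan2(p_y, p_x) ≈ 19.40°.

≈ (34°S, 19°E)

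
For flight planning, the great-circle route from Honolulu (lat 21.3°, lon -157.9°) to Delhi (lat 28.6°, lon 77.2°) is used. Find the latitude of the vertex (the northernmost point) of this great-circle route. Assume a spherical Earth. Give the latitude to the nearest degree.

The great circle lies in the plane with unit normal n̂ = (p₁ × p₂)/|p₁ × p₂|.
Here n̂_z ≈ -0.702; the vertex latitude is φ_max = arccos|n̂_z| ≈ 45.4°.
Check via Clairaut: cos φ_max = |cos φ₁| · sin C = cos(21.3°)·sin(48.9°) ≈ 0.702, again giving ≈ 45.4°.

≈ 45°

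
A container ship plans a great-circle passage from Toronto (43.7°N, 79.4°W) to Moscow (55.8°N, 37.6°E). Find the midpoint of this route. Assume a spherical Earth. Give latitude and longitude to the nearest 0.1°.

≈ 65.7°N, 32.4°W

Write both endpoints as unit vectors p₁, p₂ with components (cos φ cos λ, cos φ sin λ, sin φ).
The central angle between the endpoints is δ = arccos(p₁·p₂) ≈ 1.173 rad (67.2°).
Interpolate at f = 1/2 with slerp weights a = sin((1−f)δ)/sin δ ≈ 0.600, b = sin(fδ)/sin δ ≈ 0.600.
p = a·p₁ + b·p₂ ≈ (0.347, -0.221, 0.911); φ = arcsin(p_z) ≈ 65.70°, λ = atan2(p_y, p_x) ≈ -32.45°.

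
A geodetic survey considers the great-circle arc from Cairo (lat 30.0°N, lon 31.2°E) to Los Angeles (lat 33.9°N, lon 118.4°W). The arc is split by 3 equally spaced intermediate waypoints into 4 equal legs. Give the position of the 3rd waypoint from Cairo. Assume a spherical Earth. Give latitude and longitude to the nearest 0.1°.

Write both endpoints as unit vectors p₁, p₂ with components (cos φ cos λ, cos φ sin λ, sin φ).
The central angle between the endpoints is δ = arccos(p₁·p₂) ≈ 1.919 rad (109.9°).
Interpolate at f = 3/4 with slerp weights a = sin((1−f)δ)/sin δ ≈ 0.491, b = sin(fδ)/sin δ ≈ 1.055.
p = a·p₁ + b·p₂ ≈ (-0.053, -0.550, 0.834); φ = arcsin(p_z) ≈ 56.48°, λ = atan2(p_y, p_x) ≈ -95.47°.

≈ lat 56.5°N, lon 95.5°W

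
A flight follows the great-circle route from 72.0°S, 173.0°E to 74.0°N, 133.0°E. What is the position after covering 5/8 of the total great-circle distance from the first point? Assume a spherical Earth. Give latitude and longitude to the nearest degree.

Write both endpoints as unit vectors p₁, p₂ with components (cos φ cos λ, cos φ sin λ, sin φ).
The central angle between the endpoints is δ = arccos(p₁·p₂) ≈ 2.585 rad (148.1°).
Interpolate at f = 5/8 with slerp weights a = sin((1−f)δ)/sin δ ≈ 1.560, b = sin(fδ)/sin δ ≈ 1.890.
p = a·p₁ + b·p₂ ≈ (-0.834, 0.440, 0.333); φ = arcsin(p_z) ≈ 19.47°, λ = atan2(p_y, p_x) ≈ 152.19°.

≈ 19°N, 152°E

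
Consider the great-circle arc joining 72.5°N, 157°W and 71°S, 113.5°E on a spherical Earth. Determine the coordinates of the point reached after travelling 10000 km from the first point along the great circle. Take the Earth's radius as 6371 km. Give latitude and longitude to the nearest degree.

≈ 11°S, 153°E

Write both endpoints as unit vectors p₁, p₂ with components (cos φ cos λ, cos φ sin λ, sin φ).
The central angle between the endpoints is δ = arccos(p₁·p₂) ≈ 2.693 rad (154.3°). The total great-circle distance is δ·R ≈ 2.693 × 6371 ≈ 17155 km, so the target fraction is f = 10000/17155 ≈ 0.583.
Interpolate at f ≈ 0.583 with slerp weights a = sin((1−f)δ)/sin δ ≈ 2.077, b = sin(fδ)/sin δ ≈ 2.304.
p = a·p₁ + b·p₂ ≈ (-0.874, 0.444, -0.198); φ = arcsin(p_z) ≈ -11.40°, λ = atan2(p_y, p_x) ≈ 153.08°.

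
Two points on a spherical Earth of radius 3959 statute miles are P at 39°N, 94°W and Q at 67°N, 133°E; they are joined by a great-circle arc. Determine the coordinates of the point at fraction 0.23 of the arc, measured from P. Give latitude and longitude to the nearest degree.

≈ 54°N, 102°W

The haversine formula gives a central angle δ ≈ 1.189 rad (68.1°) between the endpoints.
Interpolate at f = 0.23 with slerp weights a = sin((1−f)δ)/sin δ ≈ 0.854, b = sin(fδ)/sin δ ≈ 0.291.
p = a·p₁ + b·p₂ ≈ (-0.124, -0.579, 0.806); φ = arcsin(p_z) ≈ 53.68°, λ = atan2(p_y, p_x) ≈ -102.07°.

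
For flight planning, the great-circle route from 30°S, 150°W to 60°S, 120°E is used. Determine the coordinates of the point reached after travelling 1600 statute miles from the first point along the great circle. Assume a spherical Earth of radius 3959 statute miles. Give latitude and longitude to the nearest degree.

≈ 48°S, 169°W

Write both endpoints as unit vectors p₁, p₂ with components (cos φ cos λ, cos φ sin λ, sin φ).
The central angle between the endpoints is δ = arccos(p₁·p₂) ≈ 1.123 rad (64.3°). The total great-circle distance is δ·R ≈ 1.123 × 3959 ≈ 4446 mi, so the target fraction is f = 1600/4446 ≈ 0.360.
Interpolate at f ≈ 0.360 with slerp weights a = sin((1−f)δ)/sin δ ≈ 0.731, b = sin(fδ)/sin δ ≈ 0.436.
p = a·p₁ + b·p₂ ≈ (-0.657, -0.127, -0.743); φ = arcsin(p_z) ≈ -47.99°, λ = atan2(p_y, p_x) ≈ -169.02°.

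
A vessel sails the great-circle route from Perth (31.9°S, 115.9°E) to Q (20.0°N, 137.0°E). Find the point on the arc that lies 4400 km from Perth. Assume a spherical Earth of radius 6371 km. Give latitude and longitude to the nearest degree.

≈ (5°N, 131°E)

The haversine formula gives a central angle δ ≈ 0.972 rad (55.7°) between the endpoints. The total great-circle distance is δ·R ≈ 0.972 × 6371 ≈ 6193 km, so the target fraction is f = 4400/6193 ≈ 0.710.
Interpolate at f ≈ 0.710 with slerp weights a = sin((1−f)δ)/sin δ ≈ 0.336, b = sin(fδ)/sin δ ≈ 0.771.
p = a·p₁ + b·p₂ ≈ (-0.655, 0.751, 0.086); φ = arcsin(p_z) ≈ 4.94°, λ = atan2(p_y, p_x) ≈ 131.08°.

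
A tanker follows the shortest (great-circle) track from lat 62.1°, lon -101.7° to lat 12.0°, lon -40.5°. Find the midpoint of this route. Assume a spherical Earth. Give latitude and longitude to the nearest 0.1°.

≈ lat 40.6°, lon -59.3°

The haversine formula gives a central angle δ ≈ 1.155 rad (66.2°) between the endpoints.
Interpolate at f = 1/2 with slerp weights a = sin((1−f)δ)/sin δ ≈ 0.597, b = sin(fδ)/sin δ ≈ 0.597.
p = a·p₁ + b·p₂ ≈ (0.387, -0.652, 0.651); φ = arcsin(p_z) ≈ 40.65°, λ = atan2(p_y, p_x) ≈ -59.31°.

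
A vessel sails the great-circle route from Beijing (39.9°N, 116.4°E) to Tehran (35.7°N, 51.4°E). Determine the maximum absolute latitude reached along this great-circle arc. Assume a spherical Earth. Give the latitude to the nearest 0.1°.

The great circle lies in the plane with unit normal n̂ = (p₁ × p₂)/|p₁ × p₂|.
Here n̂_z ≈ -0.733; the vertex latitude is φ_max = arccos|n̂_z| ≈ 42.9°.
Check via Clairaut: cos φ_max = |cos φ₁| · sin C = cos(39.9°)·sin(72.8°) ≈ 0.733, again giving ≈ 42.9°.

≈ 42.9°N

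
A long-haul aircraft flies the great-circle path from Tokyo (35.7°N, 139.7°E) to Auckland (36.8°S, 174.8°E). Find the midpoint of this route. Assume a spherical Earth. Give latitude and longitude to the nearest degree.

≈ 1°S, 157°E

The haversine formula gives a central angle δ ≈ 1.387 rad (79.5°) between the endpoints.
Interpolate at f = 1/2 with slerp weights a = sin((1−f)δ)/sin δ ≈ 0.650, b = sin(fδ)/sin δ ≈ 0.650.
p = a·p₁ + b·p₂ ≈ (-0.921, 0.389, -0.010); φ = arcsin(p_z) ≈ -0.58°, λ = atan2(p_y, p_x) ≈ 157.12°.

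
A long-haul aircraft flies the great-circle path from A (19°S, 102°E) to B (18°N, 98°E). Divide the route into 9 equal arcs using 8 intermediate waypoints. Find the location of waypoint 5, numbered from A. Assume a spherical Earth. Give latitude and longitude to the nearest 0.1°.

Write both endpoints as unit vectors p₁, p₂ with components (cos φ cos λ, cos φ sin λ, sin φ).
The central angle between the endpoints is δ = arccos(p₁·p₂) ≈ 0.649 rad (37.2°).
Interpolate at f = 5/9 with slerp weights a = sin((1−f)δ)/sin δ ≈ 0.471, b = sin(fδ)/sin δ ≈ 0.584.
p = a·p₁ + b·p₂ ≈ (-0.170, 0.985, 0.027); φ = arcsin(p_z) ≈ 1.56°, λ = atan2(p_y, p_x) ≈ 99.78°.

≈ (1.6°N, 99.8°E)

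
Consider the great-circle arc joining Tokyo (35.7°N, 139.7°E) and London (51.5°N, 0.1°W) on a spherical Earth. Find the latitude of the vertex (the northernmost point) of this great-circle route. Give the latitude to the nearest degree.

≈ 71°N

The great circle lies in the plane with unit normal n̂ = (p₁ × p₂)/|p₁ × p₂|.
Here n̂_z ≈ -0.327; the vertex latitude is φ_max = arccos|n̂_z| ≈ 70.9°.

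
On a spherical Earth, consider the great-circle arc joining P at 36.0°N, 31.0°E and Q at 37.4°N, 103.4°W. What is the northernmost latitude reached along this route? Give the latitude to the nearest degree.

≈ 63°N

The great circle lies in the plane with unit normal n̂ = (p₁ × p₂)/|p₁ × p₂|.
Here n̂_z ≈ -0.461; the vertex latitude is φ_max = arccos|n̂_z| ≈ 62.5°.
Check via Clairaut: cos φ_max = |cos φ₁| · sin C = cos(36.0°)·sin(34.8°) ≈ 0.461, again giving ≈ 62.5°.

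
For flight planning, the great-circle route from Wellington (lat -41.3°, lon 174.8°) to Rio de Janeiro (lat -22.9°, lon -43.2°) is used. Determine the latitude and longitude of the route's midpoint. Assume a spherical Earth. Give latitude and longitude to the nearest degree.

From cos δ = sin φ₁ sin φ₂ + cos φ₁ cos φ₂ cos Δλ, the central angle is δ ≈ 1.863 rad (106.8°).
Interpolate at f = 1/2 with slerp weights a = sin((1−f)δ)/sin δ ≈ 0.838, b = sin(fδ)/sin δ ≈ 0.838.
p = a·p₁ + b·p₂ ≈ (-0.064, -0.472, -0.879); φ = arcsin(p_z) ≈ -61.58°, λ = atan2(p_y, p_x) ≈ -97.76°.

≈ lat -62°, lon -98°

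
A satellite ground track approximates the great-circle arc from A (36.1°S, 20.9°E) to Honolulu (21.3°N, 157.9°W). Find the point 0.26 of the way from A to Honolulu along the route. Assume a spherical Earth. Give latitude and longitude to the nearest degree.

From cos δ = sin φ₁ sin φ₂ + cos φ₁ cos φ₂ cos Δλ, the central angle is δ ≈ 2.883 rad (165.2°).
Interpolate at f = 0.26 with slerp weights a = sin((1−f)δ)/sin δ ≈ 3.304, b = sin(fδ)/sin δ ≈ 2.660.
p = a·p₁ + b·p₂ ≈ (0.197, 0.020, -0.980); φ = arcsin(p_z) ≈ -78.57°, λ = atan2(p_y, p_x) ≈ 5.71°.

≈ (79°S, 6°E)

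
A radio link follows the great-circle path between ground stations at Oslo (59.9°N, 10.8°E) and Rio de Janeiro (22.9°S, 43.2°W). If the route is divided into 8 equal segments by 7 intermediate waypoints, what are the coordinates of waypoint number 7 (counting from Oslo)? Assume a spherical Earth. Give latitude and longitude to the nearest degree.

Write both endpoints as unit vectors p₁, p₂ with components (cos φ cos λ, cos φ sin λ, sin φ).
The central angle between the endpoints is δ = arccos(p₁·p₂) ≈ 1.636 rad (93.7°).
Interpolate at f = 7/8 with slerp weights a = sin((1−f)δ)/sin δ ≈ 0.204, b = sin(fδ)/sin δ ≈ 0.992.
p = a·p₁ + b·p₂ ≈ (0.767, -0.607, -0.210); φ = arcsin(p_z) ≈ -12.13°, λ = atan2(p_y, p_x) ≈ -38.36°.

≈ (12°S, 38°W)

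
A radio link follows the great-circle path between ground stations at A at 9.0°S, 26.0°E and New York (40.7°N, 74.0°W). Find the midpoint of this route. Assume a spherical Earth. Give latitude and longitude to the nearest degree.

≈ 24°N, 15°W

Write both endpoints as unit vectors p₁, p₂ with components (cos φ cos λ, cos φ sin λ, sin φ).
The central angle between the endpoints is δ = arccos(p₁·p₂) ≈ 1.805 rad (103.4°).
Interpolate at f = 1/2 with slerp weights a = sin((1−f)δ)/sin δ ≈ 0.807, b = sin(fδ)/sin δ ≈ 0.807.
p = a·p₁ + b·p₂ ≈ (0.885, -0.239, 0.400); φ = arcsin(p_z) ≈ 23.57°, λ = atan2(p_y, p_x) ≈ -15.09°.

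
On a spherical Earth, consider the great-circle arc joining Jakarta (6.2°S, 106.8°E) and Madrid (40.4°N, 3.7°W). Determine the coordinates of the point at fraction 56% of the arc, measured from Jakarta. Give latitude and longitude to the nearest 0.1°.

≈ 31.2°N, 55.8°E

Write both endpoints as unit vectors p₁, p₂ with components (cos φ cos λ, cos φ sin λ, sin φ).
The central angle between the endpoints is δ = arccos(p₁·p₂) ≈ 1.913 rad (109.6°).
Interpolate at f = 0.56 with slerp weights a = sin((1−f)δ)/sin δ ≈ 0.791, b = sin(fδ)/sin δ ≈ 0.932.
p = a·p₁ + b·p₂ ≈ (0.481, 0.707, 0.518); φ = arcsin(p_z) ≈ 31.22°, λ = atan2(p_y, p_x) ≈ 55.81°.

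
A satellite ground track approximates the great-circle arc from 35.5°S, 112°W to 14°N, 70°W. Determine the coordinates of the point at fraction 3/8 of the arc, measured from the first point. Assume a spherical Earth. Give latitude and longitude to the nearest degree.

≈ 18°S, 94°W

Convert each endpoint to a unit vector on the sphere (x = cos φ cos λ, y = cos φ sin λ, z = sin φ).
The central angle between the endpoints is δ = arccos(p₁·p₂) ≈ 1.108 rad (63.5°).
Interpolate at f = 3/8 with slerp weights a = sin((1−f)δ)/sin δ ≈ 0.714, b = sin(fδ)/sin δ ≈ 0.451.
p = a·p₁ + b·p₂ ≈ (-0.068, -0.950, -0.305); φ = arcsin(p_z) ≈ -17.77°, λ = atan2(p_y, p_x) ≈ -94.09°.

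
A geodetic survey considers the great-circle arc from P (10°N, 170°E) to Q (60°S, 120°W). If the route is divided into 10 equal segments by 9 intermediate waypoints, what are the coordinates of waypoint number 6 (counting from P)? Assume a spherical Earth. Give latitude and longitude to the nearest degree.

≈ (36°S, 162°W)

Convert each endpoint to a unit vector on the sphere (x = cos φ cos λ, y = cos φ sin λ, z = sin φ).
The central angle between the endpoints is δ = arccos(p₁·p₂) ≈ 1.553 rad (89.0°).
Interpolate at f = 6/10 with slerp weights a = sin((1−f)δ)/sin δ ≈ 0.582, b = sin(fδ)/sin δ ≈ 0.803.
p = a·p₁ + b·p₂ ≈ (-0.765, -0.248, -0.594); φ = arcsin(p_z) ≈ -36.45°, λ = atan2(p_y, p_x) ≈ -162.04°.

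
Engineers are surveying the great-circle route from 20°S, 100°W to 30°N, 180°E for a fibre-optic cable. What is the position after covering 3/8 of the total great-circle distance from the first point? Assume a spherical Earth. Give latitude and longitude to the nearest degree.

Convert each endpoint to a unit vector on the sphere (x = cos φ cos λ, y = cos φ sin λ, z = sin φ).
The central angle between the endpoints is δ = arccos(p₁·p₂) ≈ 1.600 rad (91.7°).
Interpolate at f = 3/8 with slerp weights a = sin((1−f)δ)/sin δ ≈ 0.842, b = sin(fδ)/sin δ ≈ 0.565.
p = a·p₁ + b·p₂ ≈ (-0.627, -0.779, -0.005); φ = arcsin(p_z) ≈ -0.31°, λ = atan2(p_y, p_x) ≈ -128.81°.

≈ 0°N, 129°W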